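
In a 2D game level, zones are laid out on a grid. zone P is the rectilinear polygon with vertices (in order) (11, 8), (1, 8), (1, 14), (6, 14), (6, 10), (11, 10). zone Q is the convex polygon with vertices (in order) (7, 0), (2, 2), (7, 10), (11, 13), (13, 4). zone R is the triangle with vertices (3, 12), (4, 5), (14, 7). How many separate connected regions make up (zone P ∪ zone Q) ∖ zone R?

3

(zone P ∪ zone Q) ∖ zone R splits into 3 disjoint pieces (area 21.1883, area 11.5796, area 42.4636).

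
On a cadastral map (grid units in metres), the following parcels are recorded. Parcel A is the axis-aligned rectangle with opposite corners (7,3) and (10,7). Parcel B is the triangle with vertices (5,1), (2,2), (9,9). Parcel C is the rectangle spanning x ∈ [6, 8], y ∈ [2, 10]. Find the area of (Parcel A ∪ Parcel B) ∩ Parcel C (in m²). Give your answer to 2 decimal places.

The region (Parcel A ∪ Parcel B) ∩ Parcel C is the polygon with vertices (7,3), (7,5), (6,3), (6,6), (7,7), (8,8), (8,7), (8,3).
By the shoelace formula its area is 7.00.

7.00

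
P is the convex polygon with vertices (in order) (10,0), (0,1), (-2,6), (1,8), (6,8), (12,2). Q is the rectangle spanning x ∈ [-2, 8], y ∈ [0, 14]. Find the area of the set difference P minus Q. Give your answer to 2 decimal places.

|P| = 77, |P∩Q| = 63.2.
|P ∖ Q| = |P| − |P∩Q| = 77 − 63.2 = 13.80.

13.80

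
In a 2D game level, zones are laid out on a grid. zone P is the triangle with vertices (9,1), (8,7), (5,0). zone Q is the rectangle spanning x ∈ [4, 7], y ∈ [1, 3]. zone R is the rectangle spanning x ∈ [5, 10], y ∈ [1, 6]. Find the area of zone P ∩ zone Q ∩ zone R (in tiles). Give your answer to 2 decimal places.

2.29

The intersection is the polygon with vertices (7,3), (7,1), (5.429,1), (6.286,3).
By the shoelace formula its area is 2.29.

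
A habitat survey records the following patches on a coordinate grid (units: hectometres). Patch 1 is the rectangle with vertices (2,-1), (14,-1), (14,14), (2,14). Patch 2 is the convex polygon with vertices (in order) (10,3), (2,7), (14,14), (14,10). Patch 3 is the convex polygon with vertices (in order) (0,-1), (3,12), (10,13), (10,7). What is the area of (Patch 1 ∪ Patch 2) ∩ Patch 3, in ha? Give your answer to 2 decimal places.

The region (Patch 1 ∪ Patch 2) ∩ Patch 3 is the polygon with vertices (2,7), (2,7.667), (3,12), (10,13), (10,7), (2,0.6).
By the shoelace formula its area is 66.93.

66.93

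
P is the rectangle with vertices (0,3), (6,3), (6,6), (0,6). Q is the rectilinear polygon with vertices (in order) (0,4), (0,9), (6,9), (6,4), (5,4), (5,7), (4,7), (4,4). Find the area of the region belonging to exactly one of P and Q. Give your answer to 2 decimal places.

|P| = 18, |Q| = 27, |P∩Q| = 10.
|P △ Q| = |P| + |Q| − 2·|P∩Q| = 18 + 27 − 20 = 25.00.

25.00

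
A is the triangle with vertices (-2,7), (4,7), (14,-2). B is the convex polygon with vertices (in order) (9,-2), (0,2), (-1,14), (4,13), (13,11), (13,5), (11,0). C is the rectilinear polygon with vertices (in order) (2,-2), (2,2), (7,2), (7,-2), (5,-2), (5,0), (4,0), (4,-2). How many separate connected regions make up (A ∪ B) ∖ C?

2

(A ∪ B) ∖ C splits into 2 disjoint pieces (area 156.7177, area 0.0556).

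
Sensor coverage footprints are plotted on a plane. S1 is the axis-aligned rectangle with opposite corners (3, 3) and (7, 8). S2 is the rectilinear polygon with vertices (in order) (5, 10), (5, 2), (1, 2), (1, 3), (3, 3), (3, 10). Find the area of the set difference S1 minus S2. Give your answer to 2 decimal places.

10.00

|S1| = 20, |S1∩S2| = 10.
|S1 ∖ S2| = |S1| − |S1∩S2| = 20 − 10 = 10.00.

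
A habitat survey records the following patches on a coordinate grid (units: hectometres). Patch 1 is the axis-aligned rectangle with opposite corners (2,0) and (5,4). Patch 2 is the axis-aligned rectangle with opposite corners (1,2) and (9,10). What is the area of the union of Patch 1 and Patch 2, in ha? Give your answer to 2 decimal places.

70.00

By inclusion–exclusion:
Individual areas: |Patch 1| = 12, |Patch 2| = 64.
|Patch 1∩Patch 2|: x∈[2,5], y∈[2,4] → 3·2 = 6.
|Patch 1 ∪ Patch 2| = 76 − 6 = 70.00.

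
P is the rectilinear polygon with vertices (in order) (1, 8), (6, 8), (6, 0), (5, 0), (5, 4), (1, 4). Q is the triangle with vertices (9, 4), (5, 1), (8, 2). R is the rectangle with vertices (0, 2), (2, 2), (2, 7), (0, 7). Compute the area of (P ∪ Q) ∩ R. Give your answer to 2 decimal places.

The region (P ∪ Q) ∩ R is the polygon with vertices (1,4), (1,7), (2,7), (2,4).
By the shoelace formula its area is 3.00.

3.00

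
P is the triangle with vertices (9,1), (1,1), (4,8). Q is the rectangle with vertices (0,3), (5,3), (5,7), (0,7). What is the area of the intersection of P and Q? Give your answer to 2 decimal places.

9.09

The intersection is the polygon with vertices (3.571,7), (4.714,7), (5,6.6), (5,3), (1.857,3).
By the shoelace formula its area is 9.09.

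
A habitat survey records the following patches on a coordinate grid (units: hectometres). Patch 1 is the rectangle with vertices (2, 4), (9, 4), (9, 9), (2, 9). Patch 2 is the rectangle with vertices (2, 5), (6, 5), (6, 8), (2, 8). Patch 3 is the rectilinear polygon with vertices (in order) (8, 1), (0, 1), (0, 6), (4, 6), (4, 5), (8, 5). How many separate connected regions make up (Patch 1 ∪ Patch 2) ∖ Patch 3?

1

(Patch 1 ∪ Patch 2) ∖ Patch 3 is a single connected region.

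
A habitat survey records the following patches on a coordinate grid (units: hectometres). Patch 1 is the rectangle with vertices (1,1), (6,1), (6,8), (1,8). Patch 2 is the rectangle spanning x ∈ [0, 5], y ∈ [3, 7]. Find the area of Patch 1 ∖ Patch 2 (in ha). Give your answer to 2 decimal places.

19.00

|Patch 1∩Patch 2|: x∈[1,5], y∈[3,7] → 4·4 = 16.
|Patch 1| = 35.
|Patch 1 ∖ Patch 2| = |Patch 1| − |Patch 1∩Patch 2| = 35 − 16 = 19.00.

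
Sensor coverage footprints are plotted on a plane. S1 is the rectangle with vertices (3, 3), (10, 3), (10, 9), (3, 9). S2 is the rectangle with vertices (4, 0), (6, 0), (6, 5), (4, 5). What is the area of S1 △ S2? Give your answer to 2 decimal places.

44.00

|S1∩S2|: x∈[4,6], y∈[3,5] → 2·2 = 4.
|S1 △ S2| = |S1| + |S2| − 2·|S1∩S2| = 42 + 10 − 8 = 44.00.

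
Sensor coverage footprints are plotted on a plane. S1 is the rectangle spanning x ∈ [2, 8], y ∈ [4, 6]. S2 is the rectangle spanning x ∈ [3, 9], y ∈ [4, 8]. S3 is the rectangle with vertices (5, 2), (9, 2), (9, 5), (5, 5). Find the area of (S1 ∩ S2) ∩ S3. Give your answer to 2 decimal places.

The region (S1 ∩ S2) ∩ S3 is the polygon with vertices (8,4), (5,4), (5,5), (8,5).
By the shoelace formula its area is 3.00.

3.00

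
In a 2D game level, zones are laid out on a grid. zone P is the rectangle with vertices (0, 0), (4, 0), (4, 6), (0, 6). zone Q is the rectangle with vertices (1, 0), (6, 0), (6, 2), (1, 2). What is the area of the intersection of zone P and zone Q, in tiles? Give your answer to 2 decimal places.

|zone P∩zone Q|: x∈[1,4], y∈[0,2] → 3·2 = 6.

6.00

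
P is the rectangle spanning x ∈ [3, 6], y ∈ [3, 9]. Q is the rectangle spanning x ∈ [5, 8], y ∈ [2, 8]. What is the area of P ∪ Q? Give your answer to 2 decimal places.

By inclusion–exclusion:
Individual areas: |P| = 18, |Q| = 18.
|P∩Q|: x∈[5,6], y∈[3,8] → 1·5 = 5.
|P ∪ Q| = 36 − 5 = 31.00.

31.00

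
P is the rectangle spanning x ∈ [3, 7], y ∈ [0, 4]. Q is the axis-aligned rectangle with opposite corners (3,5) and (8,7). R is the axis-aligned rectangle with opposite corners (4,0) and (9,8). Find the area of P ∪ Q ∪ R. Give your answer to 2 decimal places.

By inclusion–exclusion:
Individual areas: |P| = 16, |Q| = 10, |R| = 40.
|P∩Q| = 0 (no overlap).
|P∩R|: x∈[4,7], y∈[0,4] → 3·4 = 12.
|Q∩R|: x∈[4,8], y∈[5,7] → 4·2 = 8.
|P∩Q∩R| = 0.
|P ∪ Q ∪ R| = 66 − 20 + 0 = 46.00.

46.00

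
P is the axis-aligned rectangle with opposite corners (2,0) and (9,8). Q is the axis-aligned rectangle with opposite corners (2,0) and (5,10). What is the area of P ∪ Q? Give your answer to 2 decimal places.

62.00

By inclusion–exclusion:
Individual areas: |P| = 56, |Q| = 30.
|P∩Q|: x∈[2,5], y∈[0,8] → 3·8 = 24.
|P ∪ Q| = 86 − 24 = 62.00.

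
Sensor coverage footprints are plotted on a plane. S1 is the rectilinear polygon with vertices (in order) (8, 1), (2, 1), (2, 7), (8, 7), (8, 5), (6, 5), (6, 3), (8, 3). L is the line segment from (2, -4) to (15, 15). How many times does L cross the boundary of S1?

2

The segment meets the boundary at (6.789,3), (5.421,1).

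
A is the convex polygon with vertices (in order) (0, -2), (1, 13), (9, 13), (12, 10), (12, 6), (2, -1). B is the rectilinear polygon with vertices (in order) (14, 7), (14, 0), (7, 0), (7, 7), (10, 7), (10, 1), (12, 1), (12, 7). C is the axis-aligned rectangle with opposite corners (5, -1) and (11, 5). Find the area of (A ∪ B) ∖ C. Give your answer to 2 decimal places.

|A ∪ B| = 148.65.
|(A ∪ B) ∩ C| = 22.5143.
|(A ∪ B) ∖ C| = 148.65 − 22.5143 = 126.14.

126.14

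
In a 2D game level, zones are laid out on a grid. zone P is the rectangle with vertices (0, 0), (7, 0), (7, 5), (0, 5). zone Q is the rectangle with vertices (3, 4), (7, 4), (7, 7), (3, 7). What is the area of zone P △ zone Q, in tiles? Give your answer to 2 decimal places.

39.00

|zone P∩zone Q|: x∈[3,7], y∈[4,5] → 4·1 = 4.
|zone P △ zone Q| = |zone P| + |zone Q| − 2·|zone P∩zone Q| = 35 + 12 − 8 = 39.00.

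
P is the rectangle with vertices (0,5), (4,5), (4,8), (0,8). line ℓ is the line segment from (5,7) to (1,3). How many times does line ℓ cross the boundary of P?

The segment meets the boundary at (3,5), (4,6).

2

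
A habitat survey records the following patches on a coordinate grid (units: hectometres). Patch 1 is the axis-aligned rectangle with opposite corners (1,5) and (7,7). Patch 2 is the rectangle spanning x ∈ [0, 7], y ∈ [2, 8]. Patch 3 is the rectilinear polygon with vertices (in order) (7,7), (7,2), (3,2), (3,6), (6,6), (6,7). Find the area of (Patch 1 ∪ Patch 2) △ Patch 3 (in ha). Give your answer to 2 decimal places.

|Patch 1 ∪ Patch 2| = 42.
|(Patch 1 ∪ Patch 2) ∩ Patch 3| = 17.
|(Patch 1 ∪ Patch 2) △ Patch 3| = 42 + 17 − 34 = 25.00.

25.00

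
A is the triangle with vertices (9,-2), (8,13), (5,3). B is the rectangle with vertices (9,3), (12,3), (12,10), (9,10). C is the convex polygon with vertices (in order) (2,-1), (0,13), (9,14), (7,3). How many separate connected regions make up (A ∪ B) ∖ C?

(A ∪ B) ∖ C splits into 2 disjoint pieces (area 13.7805, area 21).

2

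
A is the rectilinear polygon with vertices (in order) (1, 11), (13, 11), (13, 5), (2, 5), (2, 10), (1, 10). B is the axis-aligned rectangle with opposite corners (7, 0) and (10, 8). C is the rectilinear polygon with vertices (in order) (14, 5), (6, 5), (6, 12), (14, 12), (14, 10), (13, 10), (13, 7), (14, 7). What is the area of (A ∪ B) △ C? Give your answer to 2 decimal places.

51.00

|A ∪ B| = 82.
|(A ∪ B) ∩ C| = 42.
|(A ∪ B) △ C| = 82 + 53 − 84 = 51.00.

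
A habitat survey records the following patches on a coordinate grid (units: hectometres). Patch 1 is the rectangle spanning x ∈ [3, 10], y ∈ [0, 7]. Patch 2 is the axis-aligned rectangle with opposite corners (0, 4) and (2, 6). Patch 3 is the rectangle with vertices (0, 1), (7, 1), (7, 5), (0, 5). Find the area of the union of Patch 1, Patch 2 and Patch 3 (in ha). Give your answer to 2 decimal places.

63.00

By inclusion–exclusion:
Individual areas: |Patch 1| = 49, |Patch 2| = 4, |Patch 3| = 28.
|Patch 1∩Patch 2| = 0 (no overlap).
|Patch 1∩Patch 3|: x∈[3,7], y∈[1,5] → 4·4 = 16.
|Patch 2∩Patch 3|: x∈[0,2], y∈[4,5] → 2·1 = 2.
|Patch 1∩Patch 2∩Patch 3| = 0.
|Patch 1 ∪ Patch 2 ∪ Patch 3| = 81 − 18 + 0 = 63.00.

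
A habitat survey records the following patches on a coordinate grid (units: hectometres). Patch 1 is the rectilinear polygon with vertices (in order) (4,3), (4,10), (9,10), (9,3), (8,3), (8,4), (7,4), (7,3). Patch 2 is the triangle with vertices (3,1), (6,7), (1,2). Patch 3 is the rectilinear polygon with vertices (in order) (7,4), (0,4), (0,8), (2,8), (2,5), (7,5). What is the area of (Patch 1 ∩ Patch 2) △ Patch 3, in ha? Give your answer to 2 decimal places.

|Patch 1 ∩ Patch 2| = 2.
|(Patch 1 ∩ Patch 2) ∩ Patch 3| = 0.75.
|(Patch 1 ∩ Patch 2) △ Patch 3| = 2 + 13 − 1.5 = 13.50.

13.50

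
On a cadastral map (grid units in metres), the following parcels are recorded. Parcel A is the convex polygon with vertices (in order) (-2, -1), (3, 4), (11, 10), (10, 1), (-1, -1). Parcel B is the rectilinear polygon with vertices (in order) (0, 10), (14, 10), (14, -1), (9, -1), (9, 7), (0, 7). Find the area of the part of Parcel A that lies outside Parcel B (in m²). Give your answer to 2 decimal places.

|Parcel A| = 59, |Parcel A∩Parcel B| = 13.5909.
|Parcel A ∖ Parcel B| = |Parcel A| − |Parcel A∩Parcel B| = 59 − 13.5909 = 45.41.

45.41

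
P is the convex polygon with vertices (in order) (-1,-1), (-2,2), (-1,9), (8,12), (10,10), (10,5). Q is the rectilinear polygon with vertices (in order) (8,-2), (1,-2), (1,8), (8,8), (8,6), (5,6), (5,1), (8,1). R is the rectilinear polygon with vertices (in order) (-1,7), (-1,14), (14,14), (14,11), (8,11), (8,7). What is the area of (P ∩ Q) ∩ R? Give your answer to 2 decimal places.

7.00

The region (P ∩ Q) ∩ R is the polygon with vertices (1,8), (8,8), (8,7), (1,7).
By the shoelace formula its area is 7.00.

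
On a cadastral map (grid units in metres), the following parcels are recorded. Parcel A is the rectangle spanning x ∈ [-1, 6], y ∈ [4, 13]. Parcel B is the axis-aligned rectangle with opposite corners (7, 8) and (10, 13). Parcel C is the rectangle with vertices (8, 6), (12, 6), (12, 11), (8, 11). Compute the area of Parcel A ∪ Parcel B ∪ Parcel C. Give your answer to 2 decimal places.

92.00

By inclusion–exclusion:
Individual areas: |Parcel A| = 63, |Parcel B| = 15, |Parcel C| = 20.
|Parcel A∩Parcel B| = 0 (no overlap).
|Parcel A∩Parcel C| = 0 (no overlap).
|Parcel B∩Parcel C|: x∈[8,10], y∈[8,11] → 2·3 = 6.
|Parcel A∩Parcel B∩Parcel C| = 0.
|Parcel A ∪ Parcel B ∪ Parcel C| = 98 − 6 + 0 = 92.00.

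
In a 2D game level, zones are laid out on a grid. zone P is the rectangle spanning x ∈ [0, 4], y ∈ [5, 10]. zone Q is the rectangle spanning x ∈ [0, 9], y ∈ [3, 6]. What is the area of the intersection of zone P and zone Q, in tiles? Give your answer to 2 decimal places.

4.00

|zone P∩zone Q|: x∈[0,4], y∈[5,6] → 4·1 = 4.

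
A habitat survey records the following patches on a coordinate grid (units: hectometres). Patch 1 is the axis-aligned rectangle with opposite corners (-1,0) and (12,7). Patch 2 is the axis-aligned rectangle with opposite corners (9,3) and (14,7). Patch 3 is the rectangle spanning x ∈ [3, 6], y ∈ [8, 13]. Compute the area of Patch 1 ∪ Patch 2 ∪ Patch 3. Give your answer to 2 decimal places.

114.00

By inclusion–exclusion:
Individual areas: |Patch 1| = 91, |Patch 2| = 20, |Patch 3| = 15.
|Patch 1∩Patch 2|: x∈[9,12], y∈[3,7] → 3·4 = 12.
|Patch 1∩Patch 3| = 0 (no overlap).
|Patch 2∩Patch 3| = 0 (no overlap).
|Patch 1∩Patch 2∩Patch 3| = 0.
|Patch 1 ∪ Patch 2 ∪ Patch 3| = 126 − 12 + 0 = 114.00.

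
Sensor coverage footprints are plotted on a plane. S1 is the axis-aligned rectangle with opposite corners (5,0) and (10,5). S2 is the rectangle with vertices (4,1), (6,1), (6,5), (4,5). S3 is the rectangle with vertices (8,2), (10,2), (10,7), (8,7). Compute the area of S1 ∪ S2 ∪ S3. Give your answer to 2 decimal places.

By inclusion–exclusion:
Individual areas: |S1| = 25, |S2| = 8, |S3| = 10.
|S1∩S2|: x∈[5,6], y∈[1,5] → 1·4 = 4.
|S1∩S3|: x∈[8,10], y∈[2,5] → 2·3 = 6.
|S2∩S3| = 0 (no overlap).
|S1∩S2∩S3| = 0.
|S1 ∪ S2 ∪ S3| = 43 − 10 + 0 = 33.00.

33.00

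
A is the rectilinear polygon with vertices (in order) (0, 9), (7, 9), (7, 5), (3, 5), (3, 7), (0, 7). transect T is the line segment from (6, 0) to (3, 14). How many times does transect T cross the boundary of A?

2

The segment meets the boundary at (4.071,9), (4.929,5).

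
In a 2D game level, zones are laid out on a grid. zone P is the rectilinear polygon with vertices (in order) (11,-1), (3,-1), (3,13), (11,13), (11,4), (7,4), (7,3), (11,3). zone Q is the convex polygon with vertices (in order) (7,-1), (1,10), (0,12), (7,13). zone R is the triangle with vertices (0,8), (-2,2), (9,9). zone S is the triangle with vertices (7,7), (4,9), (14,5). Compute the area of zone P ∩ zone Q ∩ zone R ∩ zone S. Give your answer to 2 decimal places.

The intersection is the polygon with vertices (6.442,7.372), (4.714,8.524), (5.087,8.565), (7,7.8), (7,7.727).
By the shoelace formula its area is 0.89.

0.89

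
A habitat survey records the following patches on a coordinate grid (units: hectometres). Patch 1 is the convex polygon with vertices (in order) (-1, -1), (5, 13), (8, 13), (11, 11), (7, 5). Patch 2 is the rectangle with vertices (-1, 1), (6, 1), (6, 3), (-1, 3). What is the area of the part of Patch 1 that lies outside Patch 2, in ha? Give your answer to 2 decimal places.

|Patch 1| = 63, |Patch 1∩Patch 2| = 5.4286.
|Patch 1 ∖ Patch 2| = |Patch 1| − |Patch 1∩Patch 2| = 63 − 5.4286 = 57.57.

57.57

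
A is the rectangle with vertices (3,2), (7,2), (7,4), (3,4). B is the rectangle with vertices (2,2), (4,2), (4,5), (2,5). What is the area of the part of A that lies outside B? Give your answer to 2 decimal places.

6.00

|A∩B|: x∈[3,4], y∈[2,4] → 1·2 = 2.
|A| = 8.
|A ∖ B| = |A| − |A∩B| = 8 − 2 = 6.00.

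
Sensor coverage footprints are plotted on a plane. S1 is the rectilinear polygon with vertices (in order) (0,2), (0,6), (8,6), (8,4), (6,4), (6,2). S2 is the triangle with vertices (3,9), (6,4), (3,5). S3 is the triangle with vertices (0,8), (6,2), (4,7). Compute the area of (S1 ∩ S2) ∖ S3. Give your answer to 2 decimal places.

|S1 ∩ S2| = 3.3.
|(S1 ∩ S2) ∩ S3| = 2.2231.
|(S1 ∩ S2) ∖ S3| = 3.3 − 2.2231 = 1.08.

1.08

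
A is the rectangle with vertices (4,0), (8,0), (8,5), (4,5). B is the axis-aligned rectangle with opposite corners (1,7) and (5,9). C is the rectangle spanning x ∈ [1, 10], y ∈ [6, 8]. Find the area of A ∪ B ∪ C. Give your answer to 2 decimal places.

42.00

By inclusion–exclusion:
Individual areas: |A| = 20, |B| = 8, |C| = 18.
|A∩B| = 0 (no overlap).
|A∩C| = 0 (no overlap).
|B∩C|: x∈[1,5], y∈[7,8] → 4·1 = 4.
|A∩B∩C| = 0.
|A ∪ B ∪ C| = 46 − 4 + 0 = 42.00.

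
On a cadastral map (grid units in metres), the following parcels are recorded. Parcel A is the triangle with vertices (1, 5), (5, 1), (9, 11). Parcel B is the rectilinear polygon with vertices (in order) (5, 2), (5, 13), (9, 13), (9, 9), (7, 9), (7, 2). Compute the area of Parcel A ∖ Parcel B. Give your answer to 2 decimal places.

|Parcel A| = 28, |Parcel A∩Parcel B| = 12.
|Parcel A ∖ Parcel B| = |Parcel A| − |Parcel A∩Parcel B| = 28 − 12 = 16.00.

16.00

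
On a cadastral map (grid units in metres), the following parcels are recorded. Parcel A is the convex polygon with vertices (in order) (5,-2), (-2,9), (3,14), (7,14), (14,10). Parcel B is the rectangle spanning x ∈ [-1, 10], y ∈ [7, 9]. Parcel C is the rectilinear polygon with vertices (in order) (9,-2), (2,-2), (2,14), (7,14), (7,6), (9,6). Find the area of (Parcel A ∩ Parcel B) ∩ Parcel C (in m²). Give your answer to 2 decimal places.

The region (Parcel A ∩ Parcel B) ∩ Parcel C is the polygon with vertices (7,9), (7,7), (2,7), (2,9).
By the shoelace formula its area is 10.00.

10.00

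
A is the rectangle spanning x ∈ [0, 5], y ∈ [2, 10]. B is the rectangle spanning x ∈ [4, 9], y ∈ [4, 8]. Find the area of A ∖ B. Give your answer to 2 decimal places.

36.00

|A∩B|: x∈[4,5], y∈[4,8] → 1·4 = 4.
|A| = 40.
|A ∖ B| = |A| − |A∩B| = 40 − 4 = 36.00.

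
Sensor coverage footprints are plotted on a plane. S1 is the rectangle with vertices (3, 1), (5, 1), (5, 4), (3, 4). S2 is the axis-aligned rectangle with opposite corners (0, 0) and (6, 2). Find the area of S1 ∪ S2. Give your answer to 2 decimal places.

By inclusion–exclusion:
Individual areas: |S1| = 6, |S2| = 12.
|S1∩S2|: x∈[3,5], y∈[1,2] → 2·1 = 2.
|S1 ∪ S2| = 18 − 2 = 16.00.

16.00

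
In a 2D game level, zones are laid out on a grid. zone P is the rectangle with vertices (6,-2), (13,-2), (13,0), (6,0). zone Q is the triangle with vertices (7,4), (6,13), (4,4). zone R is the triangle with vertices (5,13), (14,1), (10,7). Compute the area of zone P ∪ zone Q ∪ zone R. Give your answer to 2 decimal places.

By inclusion–exclusion:
Individual areas: |zone P| = 14, |zone Q| = 13.5, |zone R| = 3.
|zone P∩zone Q| = 0.
|zone P∩zone R| = 0.
|zone Q∩zone R| = 0.0497.
|zone P∩zone Q∩zone R| = 0.
|zone P ∪ zone Q ∪ zone R| = 30.5 − 0.0497 + 0 = 30.45.

30.45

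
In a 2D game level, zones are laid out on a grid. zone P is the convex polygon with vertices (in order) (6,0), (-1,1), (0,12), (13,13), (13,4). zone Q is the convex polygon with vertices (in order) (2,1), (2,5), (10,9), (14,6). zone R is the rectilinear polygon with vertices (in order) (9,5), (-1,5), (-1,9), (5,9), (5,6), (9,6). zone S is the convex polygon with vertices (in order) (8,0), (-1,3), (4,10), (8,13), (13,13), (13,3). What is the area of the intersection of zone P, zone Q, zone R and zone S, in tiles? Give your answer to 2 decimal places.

The intersection is the polygon with vertices (5,6), (9,6), (9,5), (2,5), (5,6.5).
By the shoelace formula its area is 6.25.

6.25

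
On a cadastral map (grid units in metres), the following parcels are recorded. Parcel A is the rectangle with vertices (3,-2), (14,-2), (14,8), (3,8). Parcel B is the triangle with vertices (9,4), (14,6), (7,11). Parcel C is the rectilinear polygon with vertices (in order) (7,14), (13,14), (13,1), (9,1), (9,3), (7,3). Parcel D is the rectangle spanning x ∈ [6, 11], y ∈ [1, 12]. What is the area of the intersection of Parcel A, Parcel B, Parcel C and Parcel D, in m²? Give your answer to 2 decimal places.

The intersection is the polygon with vertices (9,4), (7.857,8), (11,8), (11,4.8).
By the shoelace formula its area is 9.49.

9.49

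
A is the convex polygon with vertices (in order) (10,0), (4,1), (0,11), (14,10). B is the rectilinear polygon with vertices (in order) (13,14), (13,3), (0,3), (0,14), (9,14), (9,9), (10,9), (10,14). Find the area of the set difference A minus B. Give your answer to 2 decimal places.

20.21

|A| = 100, |A∩B| = 79.7929.
|A ∖ B| = |A| − |A∩B| = 100 − 79.7929 = 20.21.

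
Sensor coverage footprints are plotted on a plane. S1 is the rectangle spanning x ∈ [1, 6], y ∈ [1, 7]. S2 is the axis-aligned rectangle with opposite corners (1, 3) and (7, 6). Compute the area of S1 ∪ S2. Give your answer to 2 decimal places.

By inclusion–exclusion:
Individual areas: |S1| = 30, |S2| = 18.
|S1∩S2|: x∈[1,6], y∈[3,6] → 5·3 = 15.
|S1 ∪ S2| = 48 − 15 = 33.00.

33.00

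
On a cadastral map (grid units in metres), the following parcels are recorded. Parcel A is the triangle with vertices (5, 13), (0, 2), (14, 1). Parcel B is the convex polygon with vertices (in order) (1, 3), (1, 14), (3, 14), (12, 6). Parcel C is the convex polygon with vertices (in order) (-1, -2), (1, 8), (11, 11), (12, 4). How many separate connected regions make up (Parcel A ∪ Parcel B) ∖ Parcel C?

3

(Parcel A ∪ Parcel B) ∖ Parcel C splits into 3 disjoint pieces (area 24.442, area 0.0523, area 10.1512).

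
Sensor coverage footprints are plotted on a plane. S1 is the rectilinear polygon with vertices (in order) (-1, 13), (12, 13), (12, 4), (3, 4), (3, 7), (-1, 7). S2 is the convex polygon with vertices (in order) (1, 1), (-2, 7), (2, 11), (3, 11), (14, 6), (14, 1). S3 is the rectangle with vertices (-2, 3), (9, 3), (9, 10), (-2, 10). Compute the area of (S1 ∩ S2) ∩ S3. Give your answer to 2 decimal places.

42.72

The region (S1 ∩ S2) ∩ S3 is the polygon with vertices (3,4), (3,7), (-1,7), (-1,8), (1,10), (5.2,10), (9,8.273), (9,4).
By the shoelace formula its area is 42.72.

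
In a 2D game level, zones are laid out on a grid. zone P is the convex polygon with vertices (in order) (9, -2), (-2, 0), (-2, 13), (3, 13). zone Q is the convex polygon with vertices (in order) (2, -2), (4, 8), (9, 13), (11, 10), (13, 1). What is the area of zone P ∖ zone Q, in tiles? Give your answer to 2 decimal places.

76.29

|zone P| = 109, |zone P∩zone Q| = 32.707.
|zone P ∖ zone Q| = |zone P| − |zone P∩zone Q| = 109 − 32.707 = 76.29.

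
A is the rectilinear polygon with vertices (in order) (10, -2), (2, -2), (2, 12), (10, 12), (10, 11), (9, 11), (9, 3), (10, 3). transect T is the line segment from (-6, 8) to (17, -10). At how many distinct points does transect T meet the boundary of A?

2

The segment meets the boundary at (6.778,-2), (2,1.739).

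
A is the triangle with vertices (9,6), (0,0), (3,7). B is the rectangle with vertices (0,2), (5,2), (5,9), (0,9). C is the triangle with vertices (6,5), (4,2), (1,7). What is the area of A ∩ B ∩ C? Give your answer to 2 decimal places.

6.93

The intersection is the polygon with vertices (2.707,6.317), (5,5.4), (5,3.5), (4.8,3.2), (3.714,2.476), (2.167,5.056).
By the shoelace formula its area is 6.93.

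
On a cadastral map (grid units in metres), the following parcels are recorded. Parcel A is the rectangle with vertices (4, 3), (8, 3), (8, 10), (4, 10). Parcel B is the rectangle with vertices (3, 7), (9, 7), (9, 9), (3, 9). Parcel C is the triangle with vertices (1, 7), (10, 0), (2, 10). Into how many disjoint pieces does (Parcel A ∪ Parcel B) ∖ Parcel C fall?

(Parcel A ∪ Parcel B) ∖ Parcel C splits into 2 disjoint pieces (area 22.775, area 1.7857).

2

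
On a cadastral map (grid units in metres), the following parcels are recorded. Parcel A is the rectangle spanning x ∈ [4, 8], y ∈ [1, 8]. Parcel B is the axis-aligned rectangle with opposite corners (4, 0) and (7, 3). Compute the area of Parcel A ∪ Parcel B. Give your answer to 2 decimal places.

By inclusion–exclusion:
Individual areas: |Parcel A| = 28, |Parcel B| = 9.
|Parcel A∩Parcel B|: x∈[4,7], y∈[1,3] → 3·2 = 6.
|Parcel A ∪ Parcel B| = 37 − 6 = 31.00.

31.00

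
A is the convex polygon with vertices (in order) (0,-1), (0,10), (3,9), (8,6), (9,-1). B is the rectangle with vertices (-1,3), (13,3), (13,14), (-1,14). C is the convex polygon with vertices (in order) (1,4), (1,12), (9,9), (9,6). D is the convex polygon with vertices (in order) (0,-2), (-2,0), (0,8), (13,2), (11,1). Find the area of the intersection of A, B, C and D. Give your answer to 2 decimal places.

The intersection is the polygon with vertices (1,4), (1,7.538), (5.973,5.243).
By the shoelace formula its area is 8.80.

8.80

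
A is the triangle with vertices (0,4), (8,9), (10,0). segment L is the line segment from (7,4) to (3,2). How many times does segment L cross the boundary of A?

1

The segment meets the boundary at (3.889,2.444).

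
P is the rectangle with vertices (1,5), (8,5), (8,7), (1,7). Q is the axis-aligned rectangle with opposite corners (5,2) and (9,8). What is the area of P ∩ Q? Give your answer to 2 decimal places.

6.00

|P∩Q|: x∈[5,8], y∈[5,7] → 3·2 = 6.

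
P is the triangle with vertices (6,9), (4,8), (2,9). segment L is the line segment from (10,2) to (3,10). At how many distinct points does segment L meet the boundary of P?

2

The segment meets the boundary at (3.875,9), (4.522,8.261).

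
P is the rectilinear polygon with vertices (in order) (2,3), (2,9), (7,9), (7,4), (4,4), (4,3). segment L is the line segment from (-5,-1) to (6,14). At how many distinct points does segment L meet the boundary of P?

The segment meets the boundary at (2.333,9), (2,8.545).

2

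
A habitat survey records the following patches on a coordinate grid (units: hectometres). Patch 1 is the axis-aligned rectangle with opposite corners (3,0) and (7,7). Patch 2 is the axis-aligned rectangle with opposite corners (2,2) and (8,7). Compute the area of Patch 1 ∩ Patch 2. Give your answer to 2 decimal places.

20.00

|Patch 1∩Patch 2|: x∈[3,7], y∈[2,7] → 4·5 = 20.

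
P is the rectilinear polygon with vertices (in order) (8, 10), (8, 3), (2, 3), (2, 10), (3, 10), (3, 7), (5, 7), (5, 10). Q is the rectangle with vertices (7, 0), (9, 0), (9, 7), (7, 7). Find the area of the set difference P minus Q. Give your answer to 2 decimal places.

32.00

|P| = 36, |P∩Q| = 4.
|P ∖ Q| = |P| − |P∩Q| = 36 − 4 = 32.00.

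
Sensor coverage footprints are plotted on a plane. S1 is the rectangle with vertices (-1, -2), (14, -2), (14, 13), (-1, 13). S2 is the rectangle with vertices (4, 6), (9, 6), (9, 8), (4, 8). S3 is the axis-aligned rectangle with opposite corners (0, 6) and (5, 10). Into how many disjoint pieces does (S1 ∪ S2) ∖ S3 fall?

(S1 ∪ S2) ∖ S3 is a single connected region.

1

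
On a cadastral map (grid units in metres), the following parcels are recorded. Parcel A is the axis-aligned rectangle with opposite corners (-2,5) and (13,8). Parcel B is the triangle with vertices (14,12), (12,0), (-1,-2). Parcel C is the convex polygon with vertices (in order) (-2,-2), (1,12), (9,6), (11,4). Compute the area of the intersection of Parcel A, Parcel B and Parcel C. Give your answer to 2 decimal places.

The intersection is the polygon with vertices (6.5,5), (8.208,6.594), (9,6), (10,5).
By the shoelace formula its area is 2.89.

2.89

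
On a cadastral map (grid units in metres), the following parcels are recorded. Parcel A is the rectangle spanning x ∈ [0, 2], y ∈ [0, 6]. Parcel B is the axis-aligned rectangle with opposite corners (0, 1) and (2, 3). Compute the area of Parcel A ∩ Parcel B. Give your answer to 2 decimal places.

|Parcel A∩Parcel B|: x∈[0,2], y∈[1,3] → 2·2 = 4.

4.00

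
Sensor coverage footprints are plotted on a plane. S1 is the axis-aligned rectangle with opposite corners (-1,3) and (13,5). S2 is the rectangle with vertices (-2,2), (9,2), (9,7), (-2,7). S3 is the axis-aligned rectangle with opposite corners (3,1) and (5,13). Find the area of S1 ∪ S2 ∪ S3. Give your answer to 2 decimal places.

77.00

By inclusion–exclusion:
Individual areas: |S1| = 28, |S2| = 55, |S3| = 24.
|S1∩S2|: x∈[-1,9], y∈[3,5] → 10·2 = 20.
|S1∩S3|: x∈[3,5], y∈[3,5] → 2·2 = 4.
|S2∩S3|: x∈[3,5], y∈[2,7] → 2·5 = 10.
|S1∩S2∩S3| = 4.
|S1 ∪ S2 ∪ S3| = 107 − 34 + 4 = 77.00.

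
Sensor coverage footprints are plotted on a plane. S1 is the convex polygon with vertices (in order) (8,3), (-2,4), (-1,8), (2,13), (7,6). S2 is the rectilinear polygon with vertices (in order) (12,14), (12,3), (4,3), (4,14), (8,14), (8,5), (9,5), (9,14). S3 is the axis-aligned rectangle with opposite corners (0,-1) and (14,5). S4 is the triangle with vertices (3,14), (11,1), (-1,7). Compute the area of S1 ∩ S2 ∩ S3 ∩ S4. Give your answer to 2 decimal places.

5.02

The intersection is the polygon with vertices (7.333,5), (8,3), (6.75,3.125), (4,4.5), (4,5).
By the shoelace formula its area is 5.02.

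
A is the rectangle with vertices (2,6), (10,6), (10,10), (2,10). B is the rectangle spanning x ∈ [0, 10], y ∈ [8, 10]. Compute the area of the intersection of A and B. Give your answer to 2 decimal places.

16.00

|A∩B|: x∈[2,10], y∈[8,10] → 8·2 = 16.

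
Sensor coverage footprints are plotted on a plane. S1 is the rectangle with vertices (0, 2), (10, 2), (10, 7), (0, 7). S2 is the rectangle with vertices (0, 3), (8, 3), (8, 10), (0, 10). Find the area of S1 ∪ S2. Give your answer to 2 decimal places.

By inclusion–exclusion:
Individual areas: |S1| = 50, |S2| = 56.
|S1∩S2|: x∈[0,8], y∈[3,7] → 8·4 = 32.
|S1 ∪ S2| = 106 − 32 = 74.00.

74.00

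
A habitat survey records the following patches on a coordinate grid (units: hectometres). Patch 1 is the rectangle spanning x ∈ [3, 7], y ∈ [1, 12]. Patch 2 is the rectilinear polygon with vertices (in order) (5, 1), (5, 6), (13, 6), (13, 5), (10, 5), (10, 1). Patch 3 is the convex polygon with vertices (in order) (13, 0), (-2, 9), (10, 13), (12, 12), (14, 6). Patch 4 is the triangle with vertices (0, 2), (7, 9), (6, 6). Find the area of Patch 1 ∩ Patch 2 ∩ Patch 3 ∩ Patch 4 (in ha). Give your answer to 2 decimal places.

The intersection is the polygon with vertices (6,6), (5,5.333), (5,6).
By the shoelace formula its area is 0.33.

0.33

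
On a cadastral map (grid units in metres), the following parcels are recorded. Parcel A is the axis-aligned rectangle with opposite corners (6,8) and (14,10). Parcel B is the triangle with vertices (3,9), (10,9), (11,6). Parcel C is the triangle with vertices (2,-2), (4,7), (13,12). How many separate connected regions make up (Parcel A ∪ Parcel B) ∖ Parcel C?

2

(Parcel A ∪ Parcel B) ∖ Parcel C splits into 2 disjoint pieces (area 4.8687, area 8.8378).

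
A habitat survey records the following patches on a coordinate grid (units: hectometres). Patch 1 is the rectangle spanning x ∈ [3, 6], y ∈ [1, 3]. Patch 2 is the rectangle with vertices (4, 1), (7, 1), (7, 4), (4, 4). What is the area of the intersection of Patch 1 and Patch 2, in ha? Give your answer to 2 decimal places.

|Patch 1∩Patch 2|: x∈[4,6], y∈[1,3] → 2·2 = 4.

4.00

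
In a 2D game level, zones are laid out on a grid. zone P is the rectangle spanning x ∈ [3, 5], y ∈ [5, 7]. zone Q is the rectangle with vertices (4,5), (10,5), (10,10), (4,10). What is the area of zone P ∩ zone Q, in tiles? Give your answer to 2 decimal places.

|zone P∩zone Q|: x∈[4,5], y∈[5,7] → 1·2 = 2.

2.00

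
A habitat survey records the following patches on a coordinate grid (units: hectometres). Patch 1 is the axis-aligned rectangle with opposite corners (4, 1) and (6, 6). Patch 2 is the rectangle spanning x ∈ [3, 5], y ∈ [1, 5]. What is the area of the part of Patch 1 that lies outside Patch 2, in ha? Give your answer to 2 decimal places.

|Patch 1∩Patch 2|: x∈[4,5], y∈[1,5] → 1·4 = 4.
|Patch 1| = 10.
|Patch 1 ∖ Patch 2| = |Patch 1| − |Patch 1∩Patch 2| = 10 − 4 = 6.00.

6.00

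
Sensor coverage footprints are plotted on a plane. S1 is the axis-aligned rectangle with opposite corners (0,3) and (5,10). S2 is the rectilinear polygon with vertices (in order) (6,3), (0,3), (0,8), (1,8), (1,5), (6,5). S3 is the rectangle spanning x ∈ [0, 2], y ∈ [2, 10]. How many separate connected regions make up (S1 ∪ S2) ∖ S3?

1

(S1 ∪ S2) ∖ S3 is a single connected region.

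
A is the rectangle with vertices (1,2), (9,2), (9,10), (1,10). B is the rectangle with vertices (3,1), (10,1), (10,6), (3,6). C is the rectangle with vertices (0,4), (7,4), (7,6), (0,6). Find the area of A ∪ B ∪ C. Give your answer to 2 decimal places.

77.00

By inclusion–exclusion:
Individual areas: |A| = 64, |B| = 35, |C| = 14.
|A∩B|: x∈[3,9], y∈[2,6] → 6·4 = 24.
|A∩C|: x∈[1,7], y∈[4,6] → 6·2 = 12.
|B∩C|: x∈[3,7], y∈[4,6] → 4·2 = 8.
|A∩B∩C| = 8.
|A ∪ B ∪ C| = 113 − 44 + 8 = 77.00.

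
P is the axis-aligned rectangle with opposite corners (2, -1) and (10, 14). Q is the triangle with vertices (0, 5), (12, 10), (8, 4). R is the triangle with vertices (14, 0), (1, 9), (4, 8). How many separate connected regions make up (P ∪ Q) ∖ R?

2

(P ∪ Q) ∖ R splits into 2 disjoint pieces (area 53.391, area 63.9).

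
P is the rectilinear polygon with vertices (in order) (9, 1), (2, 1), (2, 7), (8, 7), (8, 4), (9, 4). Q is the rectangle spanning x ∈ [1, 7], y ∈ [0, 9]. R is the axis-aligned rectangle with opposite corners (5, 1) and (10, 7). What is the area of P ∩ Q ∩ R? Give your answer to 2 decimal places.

12.00

The intersection is the polygon with vertices (7,7), (7,1), (5,1), (5,7).
By the shoelace formula its area is 12.00.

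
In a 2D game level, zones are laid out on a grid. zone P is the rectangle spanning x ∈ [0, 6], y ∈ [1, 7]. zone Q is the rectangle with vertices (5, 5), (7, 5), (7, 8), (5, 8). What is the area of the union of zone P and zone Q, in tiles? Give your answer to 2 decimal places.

40.00

By inclusion–exclusion:
Individual areas: |zone P| = 36, |zone Q| = 6.
|zone P∩zone Q|: x∈[5,6], y∈[5,7] → 1·2 = 2.
|zone P ∪ zone Q| = 42 − 2 = 40.00.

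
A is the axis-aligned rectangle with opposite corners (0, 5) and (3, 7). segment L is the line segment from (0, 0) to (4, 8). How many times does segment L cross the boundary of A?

The segment meets the boundary at (3,6), (2.5,5).

2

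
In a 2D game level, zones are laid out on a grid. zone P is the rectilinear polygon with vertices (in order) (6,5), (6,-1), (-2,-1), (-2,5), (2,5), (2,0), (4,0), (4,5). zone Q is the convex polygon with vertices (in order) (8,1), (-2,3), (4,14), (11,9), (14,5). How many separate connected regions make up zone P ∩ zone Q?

zone P ∩ zone Q splits into 2 disjoint pieces (area 6.8, area 8.5091).

2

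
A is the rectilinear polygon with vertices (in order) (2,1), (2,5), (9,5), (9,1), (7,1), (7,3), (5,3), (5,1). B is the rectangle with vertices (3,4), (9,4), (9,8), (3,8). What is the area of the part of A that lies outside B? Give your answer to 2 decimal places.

18.00

|A| = 24, |A∩B| = 6.
|A ∖ B| = |A| − |A∩B| = 24 − 6 = 18.00.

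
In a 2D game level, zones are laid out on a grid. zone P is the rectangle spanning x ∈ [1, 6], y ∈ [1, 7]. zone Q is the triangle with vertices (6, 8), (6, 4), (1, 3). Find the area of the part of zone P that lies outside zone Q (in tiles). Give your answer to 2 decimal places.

|zone P| = 30, |zone P∩zone Q| = 9.5.
|zone P ∖ zone Q| = |zone P| − |zone P∩zone Q| = 30 − 9.5 = 20.50.

20.50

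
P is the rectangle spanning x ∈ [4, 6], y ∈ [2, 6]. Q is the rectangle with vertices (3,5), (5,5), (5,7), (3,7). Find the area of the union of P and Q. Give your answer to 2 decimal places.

11.00

By inclusion–exclusion:
Individual areas: |P| = 8, |Q| = 4.
|P∩Q|: x∈[4,5], y∈[5,6] → 1·1 = 1.
|P ∪ Q| = 12 − 1 = 11.00.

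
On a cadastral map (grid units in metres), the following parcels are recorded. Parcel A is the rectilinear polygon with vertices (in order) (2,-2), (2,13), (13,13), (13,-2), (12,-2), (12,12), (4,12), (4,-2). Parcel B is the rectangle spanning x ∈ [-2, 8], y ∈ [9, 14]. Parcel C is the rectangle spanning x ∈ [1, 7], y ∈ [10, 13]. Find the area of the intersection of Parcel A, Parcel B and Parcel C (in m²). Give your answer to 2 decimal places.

9.00

The intersection is the polygon with vertices (7,13), (7,12), (4,12), (4,10), (2,10), (2,13).
By the shoelace formula its area is 9.00.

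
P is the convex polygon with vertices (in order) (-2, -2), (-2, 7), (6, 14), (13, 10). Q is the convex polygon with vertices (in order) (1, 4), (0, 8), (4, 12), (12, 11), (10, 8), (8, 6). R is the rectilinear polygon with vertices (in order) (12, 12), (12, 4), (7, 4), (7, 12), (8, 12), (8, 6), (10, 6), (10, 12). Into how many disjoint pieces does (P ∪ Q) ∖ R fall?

2

(P ∪ Q) ∖ R splits into 2 disjoint pieces (area 95.4286, area 0.6857).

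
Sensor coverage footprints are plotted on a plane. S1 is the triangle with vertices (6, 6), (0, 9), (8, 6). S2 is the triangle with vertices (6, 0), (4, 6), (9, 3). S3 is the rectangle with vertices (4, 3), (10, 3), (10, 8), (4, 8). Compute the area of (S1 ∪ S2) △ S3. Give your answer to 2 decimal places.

29.00

|S1 ∪ S2| = 15.
|(S1 ∪ S2) ∩ S3| = 8.
|(S1 ∪ S2) △ S3| = 15 + 30 − 16 = 29.00.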